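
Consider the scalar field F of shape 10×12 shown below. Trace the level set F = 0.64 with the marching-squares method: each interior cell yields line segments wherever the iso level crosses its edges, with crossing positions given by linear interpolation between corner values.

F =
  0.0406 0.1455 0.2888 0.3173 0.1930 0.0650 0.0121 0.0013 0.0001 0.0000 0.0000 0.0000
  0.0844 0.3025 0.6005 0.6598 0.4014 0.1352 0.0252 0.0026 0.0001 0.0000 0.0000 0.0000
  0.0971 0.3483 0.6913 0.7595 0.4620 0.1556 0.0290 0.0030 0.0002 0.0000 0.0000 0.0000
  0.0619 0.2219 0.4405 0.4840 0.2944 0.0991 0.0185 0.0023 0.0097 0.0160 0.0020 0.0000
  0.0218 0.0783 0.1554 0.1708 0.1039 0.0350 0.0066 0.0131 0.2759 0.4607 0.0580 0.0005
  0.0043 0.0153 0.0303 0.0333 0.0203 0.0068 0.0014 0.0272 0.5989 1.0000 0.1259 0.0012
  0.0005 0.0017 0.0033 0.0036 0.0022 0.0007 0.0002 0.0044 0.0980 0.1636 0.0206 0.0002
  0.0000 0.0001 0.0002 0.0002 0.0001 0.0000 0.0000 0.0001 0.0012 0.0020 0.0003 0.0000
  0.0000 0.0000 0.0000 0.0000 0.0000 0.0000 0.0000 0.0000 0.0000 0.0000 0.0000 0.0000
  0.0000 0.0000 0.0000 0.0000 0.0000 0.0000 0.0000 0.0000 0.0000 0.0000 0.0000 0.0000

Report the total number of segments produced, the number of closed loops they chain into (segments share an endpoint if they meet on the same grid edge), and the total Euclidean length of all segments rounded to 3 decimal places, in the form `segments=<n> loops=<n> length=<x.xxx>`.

cell (0,2): code 0100 → (0.942,3.000)–(1.000,2.666)
cell (0,3): code 1000 → (1.000,3.077)–(0.942,3.000)
cell (1,1): code 0100 → (1.435,2.000)–(2.000,1.850)
cell (1,2): code 1110 → (1.000,2.666)–(1.435,2.000)
cell (1,3): code 1001 → (2.000,3.402)–(1.000,3.077)
cell (2,1): code 0010 → (2.000,1.850)–(2.205,2.000)
cell (2,2): code 0011 → (2.205,2.000)–(2.434,3.000)
cell (2,3): code 0001 → (2.434,3.000)–(2.000,3.402)
cell (4,8): code 0100 → (4.332,9.000)–(5.000,8.102)
cell (4,9): code 1000 → (5.000,9.412)–(4.332,9.000)
cell (5,8): code 0010 → (5.000,8.102)–(5.430,9.000)
cell (5,9): code 0001 → (5.430,9.000)–(5.000,9.412)
total: 12 segments, chained into 2 closed loop(s), length Σ = 8.230905

segments=12 loops=2 length=8.231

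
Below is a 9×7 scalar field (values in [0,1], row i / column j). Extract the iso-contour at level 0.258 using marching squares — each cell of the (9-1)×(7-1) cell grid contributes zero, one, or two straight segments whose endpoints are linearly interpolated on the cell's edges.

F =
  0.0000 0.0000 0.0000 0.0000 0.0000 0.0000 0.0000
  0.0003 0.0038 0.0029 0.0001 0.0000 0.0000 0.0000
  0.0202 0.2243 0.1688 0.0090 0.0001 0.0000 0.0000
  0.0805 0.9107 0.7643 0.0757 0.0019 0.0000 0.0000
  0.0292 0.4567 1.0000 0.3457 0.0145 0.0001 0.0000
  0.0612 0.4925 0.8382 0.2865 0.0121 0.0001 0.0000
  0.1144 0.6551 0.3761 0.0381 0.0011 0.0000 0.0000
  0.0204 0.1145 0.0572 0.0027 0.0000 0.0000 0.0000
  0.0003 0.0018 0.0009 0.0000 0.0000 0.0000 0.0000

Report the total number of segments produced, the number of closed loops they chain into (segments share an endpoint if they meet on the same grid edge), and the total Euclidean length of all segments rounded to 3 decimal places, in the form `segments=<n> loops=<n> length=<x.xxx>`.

segments=14 loops=1 length=12.457

cell (2,0): code 0100 → (2.049,1.000)–(3.000,0.214)
cell (2,1): code 1100 → (2.150,2.000)–(2.049,1.000)
cell (2,2): code 1000 → (3.000,2.735)–(2.150,2.000)
cell (3,0): code 0110 → (3.000,0.214)–(4.000,0.535)
cell (3,2): code 1101 → (3.675,3.000)–(3.000,2.735)
cell (3,3): code 1000 → (4.000,3.265)–(3.675,3.000)
cell (4,0): code 0110 → (4.000,0.535)–(5.000,0.456)
cell (4,3): code 1001 → (5.000,3.104)–(4.000,3.265)
cell (5,0): code 0110 → (5.000,0.456)–(6.000,0.266)
cell (5,2): code 1011 → (6.000,2.349)–(5.115,3.000)
cell (5,3): code 0001 → (5.115,3.000)–(5.000,3.104)
cell (6,0): code 0010 → (6.000,0.266)–(6.735,1.000)
cell (6,1): code 0011 → (6.735,1.000)–(6.370,2.000)
cell (6,2): code 0001 → (6.370,2.000)–(6.000,2.349)
total: 14 segments, chained into 1 closed loop(s), length Σ = 12.457119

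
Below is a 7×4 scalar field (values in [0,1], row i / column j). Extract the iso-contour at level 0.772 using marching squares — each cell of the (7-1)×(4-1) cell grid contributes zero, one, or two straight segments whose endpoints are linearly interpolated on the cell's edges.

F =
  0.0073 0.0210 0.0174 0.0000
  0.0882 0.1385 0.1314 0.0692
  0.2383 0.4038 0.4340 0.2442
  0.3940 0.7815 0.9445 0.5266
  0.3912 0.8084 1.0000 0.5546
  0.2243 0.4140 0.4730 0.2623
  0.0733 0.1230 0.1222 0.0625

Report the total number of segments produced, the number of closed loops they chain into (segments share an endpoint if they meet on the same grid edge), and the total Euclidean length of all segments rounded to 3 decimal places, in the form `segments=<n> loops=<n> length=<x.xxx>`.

segments=8 loops=1 length=5.477

cell (2,0): code 0100 → (2.975,1.000)–(3.000,0.975)
cell (2,1): code 1100 → (2.662,2.000)–(2.975,1.000)
cell (2,2): code 1000 → (3.000,2.413)–(2.662,2.000)
cell (3,0): code 0110 → (3.000,0.975)–(4.000,0.913)
cell (3,2): code 1001 → (4.000,2.512)–(3.000,2.413)
cell (4,0): code 0010 → (4.000,0.913)–(4.092,1.000)
cell (4,1): code 0011 → (4.092,1.000)–(4.433,2.000)
cell (4,2): code 0001 → (4.433,2.000)–(4.000,2.512)
total: 8 segments, chained into 1 closed loop(s), length Σ = 5.476774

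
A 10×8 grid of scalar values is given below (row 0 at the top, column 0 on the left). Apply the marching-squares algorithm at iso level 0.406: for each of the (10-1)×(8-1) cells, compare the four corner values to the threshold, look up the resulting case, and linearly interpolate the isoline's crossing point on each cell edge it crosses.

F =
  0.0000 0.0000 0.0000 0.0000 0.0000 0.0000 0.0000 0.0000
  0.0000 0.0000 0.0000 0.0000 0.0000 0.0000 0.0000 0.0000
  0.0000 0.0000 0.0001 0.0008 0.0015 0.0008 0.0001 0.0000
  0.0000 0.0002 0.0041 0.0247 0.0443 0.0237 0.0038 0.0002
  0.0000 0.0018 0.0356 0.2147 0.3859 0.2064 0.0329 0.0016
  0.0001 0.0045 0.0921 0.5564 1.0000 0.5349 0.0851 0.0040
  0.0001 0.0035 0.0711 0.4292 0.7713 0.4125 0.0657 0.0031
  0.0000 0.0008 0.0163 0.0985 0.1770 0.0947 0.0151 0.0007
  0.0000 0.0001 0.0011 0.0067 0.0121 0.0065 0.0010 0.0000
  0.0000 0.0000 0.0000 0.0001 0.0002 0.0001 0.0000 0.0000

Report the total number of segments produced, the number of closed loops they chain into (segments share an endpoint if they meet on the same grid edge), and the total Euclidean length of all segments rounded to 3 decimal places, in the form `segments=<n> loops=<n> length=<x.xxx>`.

segments=10 loops=1 length=7.810

cell (4,2): code 0100 → (4.560,3.000)–(5.000,2.676)
cell (4,3): code 1100 → (4.033,4.000)–(4.560,3.000)
cell (4,4): code 1100 → (4.608,5.000)–(4.033,4.000)
cell (4,5): code 1000 → (5.000,5.287)–(4.608,5.000)
cell (5,2): code 0110 → (5.000,2.676)–(6.000,2.935)
cell (5,5): code 1001 → (6.000,5.019)–(5.000,5.287)
cell (6,2): code 0010 → (6.000,2.935)–(6.070,3.000)
cell (6,3): code 0011 → (6.070,3.000)–(6.615,4.000)
cell (6,4): code 0011 → (6.615,4.000)–(6.020,5.000)
cell (6,5): code 0001 → (6.020,5.000)–(6.000,5.019)
total: 10 segments, chained into 1 closed loop(s), length Σ = 7.809662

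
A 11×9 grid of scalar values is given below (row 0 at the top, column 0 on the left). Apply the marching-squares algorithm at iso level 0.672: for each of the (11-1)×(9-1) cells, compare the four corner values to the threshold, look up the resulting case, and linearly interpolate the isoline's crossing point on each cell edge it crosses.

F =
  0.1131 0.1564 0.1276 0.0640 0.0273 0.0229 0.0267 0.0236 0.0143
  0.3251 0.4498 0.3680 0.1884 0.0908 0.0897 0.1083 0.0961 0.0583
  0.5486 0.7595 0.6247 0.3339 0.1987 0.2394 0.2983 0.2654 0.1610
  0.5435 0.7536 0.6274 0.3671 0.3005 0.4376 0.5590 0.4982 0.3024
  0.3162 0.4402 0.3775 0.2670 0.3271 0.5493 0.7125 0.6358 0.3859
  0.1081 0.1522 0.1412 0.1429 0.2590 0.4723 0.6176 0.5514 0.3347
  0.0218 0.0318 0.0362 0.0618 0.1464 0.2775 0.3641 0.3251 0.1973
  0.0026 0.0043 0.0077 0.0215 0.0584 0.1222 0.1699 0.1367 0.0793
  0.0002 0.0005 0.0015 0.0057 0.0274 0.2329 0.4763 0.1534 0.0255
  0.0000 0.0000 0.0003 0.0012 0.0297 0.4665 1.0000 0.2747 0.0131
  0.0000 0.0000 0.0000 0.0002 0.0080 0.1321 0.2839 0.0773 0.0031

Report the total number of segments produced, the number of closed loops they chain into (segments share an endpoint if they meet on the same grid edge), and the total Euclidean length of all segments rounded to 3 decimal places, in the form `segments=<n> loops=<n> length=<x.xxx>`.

cell (1,0): code 0100 → (1.717,1.000)–(2.000,0.585)
cell (1,1): code 1000 → (2.000,1.649)–(1.717,1.000)
cell (2,0): code 0110 → (2.000,0.585)–(3.000,0.612)
cell (2,1): code 1001 → (3.000,1.647)–(2.000,1.649)
cell (3,0): code 0010 → (3.000,0.612)–(3.260,1.000)
cell (3,1): code 0001 → (3.260,1.000)–(3.000,1.647)
cell (3,5): code 0100 → (3.736,6.000)–(4.000,5.752)
cell (3,6): code 1000 → (4.000,6.528)–(3.736,6.000)
cell (4,5): code 0010 → (4.000,5.752)–(4.427,6.000)
cell (4,6): code 0001 → (4.427,6.000)–(4.000,6.528)
cell (8,5): code 0100 → (8.374,6.000)–(9.000,5.385)
cell (8,6): code 1000 → (9.000,6.452)–(8.374,6.000)
cell (9,5): code 0010 → (9.000,5.385)–(9.458,6.000)
cell (9,6): code 0001 → (9.458,6.000)–(9.000,6.452)
total: 14 segments, chained into 3 closed loop(s), length Σ = 9.560461

segments=14 loops=3 length=9.560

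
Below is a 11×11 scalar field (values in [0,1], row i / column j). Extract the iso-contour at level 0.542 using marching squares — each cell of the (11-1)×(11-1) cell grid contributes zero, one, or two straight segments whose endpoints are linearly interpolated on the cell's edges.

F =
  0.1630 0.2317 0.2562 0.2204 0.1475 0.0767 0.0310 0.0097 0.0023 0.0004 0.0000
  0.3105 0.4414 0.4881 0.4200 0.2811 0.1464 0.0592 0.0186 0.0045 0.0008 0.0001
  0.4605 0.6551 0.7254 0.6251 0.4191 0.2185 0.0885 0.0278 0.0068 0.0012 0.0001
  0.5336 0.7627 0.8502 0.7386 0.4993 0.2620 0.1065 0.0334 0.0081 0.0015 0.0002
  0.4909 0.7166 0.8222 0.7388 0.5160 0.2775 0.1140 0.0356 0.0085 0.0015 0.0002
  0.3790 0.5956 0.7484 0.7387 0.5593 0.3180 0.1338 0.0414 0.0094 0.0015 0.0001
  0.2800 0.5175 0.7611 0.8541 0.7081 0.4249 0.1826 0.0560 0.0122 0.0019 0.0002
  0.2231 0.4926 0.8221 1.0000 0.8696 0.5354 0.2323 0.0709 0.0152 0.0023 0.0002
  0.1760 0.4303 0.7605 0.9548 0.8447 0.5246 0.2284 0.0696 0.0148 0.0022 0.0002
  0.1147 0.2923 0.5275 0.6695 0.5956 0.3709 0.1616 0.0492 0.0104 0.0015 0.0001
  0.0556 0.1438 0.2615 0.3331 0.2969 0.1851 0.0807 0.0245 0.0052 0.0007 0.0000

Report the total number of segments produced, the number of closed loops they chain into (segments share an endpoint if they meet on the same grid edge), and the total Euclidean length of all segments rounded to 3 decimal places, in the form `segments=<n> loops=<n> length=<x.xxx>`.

cell (1,0): code 0100 → (1.471,1.000)–(2.000,0.419)
cell (1,1): code 1100 → (1.227,2.000)–(1.471,1.000)
cell (1,2): code 1100 → (1.595,3.000)–(1.227,2.000)
cell (1,3): code 1000 → (2.000,3.403)–(1.595,3.000)
cell (2,0): code 0110 → (2.000,0.419)–(3.000,0.037)
cell (2,3): code 1001 → (3.000,3.822)–(2.000,3.403)
cell (3,0): code 0110 → (3.000,0.037)–(4.000,0.226)
cell (3,3): code 1001 → (4.000,3.883)–(3.000,3.822)
cell (4,0): code 0110 → (4.000,0.226)–(5.000,0.753)
cell (4,3): code 1101 → (4.600,4.000)–(4.000,3.883)
cell (4,4): code 1000 → (5.000,4.072)–(4.600,4.000)
cell (5,0): code 0010 → (5.000,0.753)–(5.686,1.000)
cell (5,1): code 0111 → (5.686,1.000)–(6.000,1.101)
cell (5,4): code 1001 → (6.000,4.587)–(5.000,4.072)
cell (6,1): code 0110 → (6.000,1.101)–(7.000,1.150)
cell (6,4): code 1001 → (7.000,4.980)–(6.000,4.587)
cell (7,1): code 0110 → (7.000,1.150)–(8.000,1.338)
cell (7,4): code 1001 → (8.000,4.946)–(7.000,4.980)
cell (8,1): code 0010 → (8.000,1.338)–(8.938,2.000)
cell (8,2): code 0111 → (8.938,2.000)–(9.000,2.102)
cell (8,4): code 1001 → (9.000,4.239)–(8.000,4.946)
cell (9,2): code 0010 → (9.000,2.102)–(9.379,3.000)
cell (9,3): code 0011 → (9.379,3.000)–(9.179,4.000)
cell (9,4): code 0001 → (9.179,4.000)–(9.000,4.239)
total: 24 segments, chained into 1 closed loop(s), length Σ = 20.836986

segments=24 loops=1 length=20.837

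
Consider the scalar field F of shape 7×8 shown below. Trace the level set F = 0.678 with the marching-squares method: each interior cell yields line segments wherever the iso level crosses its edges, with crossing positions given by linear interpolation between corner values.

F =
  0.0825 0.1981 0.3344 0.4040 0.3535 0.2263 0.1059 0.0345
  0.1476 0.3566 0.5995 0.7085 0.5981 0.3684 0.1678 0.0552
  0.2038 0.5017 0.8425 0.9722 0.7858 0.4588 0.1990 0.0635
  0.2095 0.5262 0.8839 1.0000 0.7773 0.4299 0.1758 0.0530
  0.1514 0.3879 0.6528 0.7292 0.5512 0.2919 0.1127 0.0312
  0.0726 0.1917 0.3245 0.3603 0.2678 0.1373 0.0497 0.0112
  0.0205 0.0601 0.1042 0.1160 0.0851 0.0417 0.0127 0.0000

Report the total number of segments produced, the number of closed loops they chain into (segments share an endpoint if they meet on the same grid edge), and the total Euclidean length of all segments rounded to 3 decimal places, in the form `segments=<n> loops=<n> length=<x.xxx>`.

cell (0,2): code 0100 → (0.900,3.000)–(1.000,2.720)
cell (0,3): code 1000 → (1.000,3.276)–(0.900,3.000)
cell (1,1): code 0100 → (1.323,2.000)–(2.000,1.517)
cell (1,2): code 1110 → (1.000,2.720)–(1.323,2.000)
cell (1,3): code 1101 → (1.426,4.000)–(1.000,3.276)
cell (1,4): code 1000 → (2.000,4.330)–(1.426,4.000)
cell (2,1): code 0110 → (2.000,1.517)–(3.000,1.424)
cell (2,4): code 1001 → (3.000,4.286)–(2.000,4.330)
cell (3,1): code 0010 → (3.000,1.424)–(3.891,2.000)
cell (3,2): code 0111 → (3.891,2.000)–(4.000,2.330)
cell (3,3): code 1011 → (4.000,3.288)–(3.439,4.000)
cell (3,4): code 0001 → (3.439,4.000)–(3.000,4.286)
cell (4,2): code 0010 → (4.000,2.330)–(4.139,3.000)
cell (4,3): code 0001 → (4.139,3.000)–(4.000,3.288)
total: 14 segments, chained into 1 closed loop(s), length Σ = 9.561438

segments=14 loops=1 length=9.561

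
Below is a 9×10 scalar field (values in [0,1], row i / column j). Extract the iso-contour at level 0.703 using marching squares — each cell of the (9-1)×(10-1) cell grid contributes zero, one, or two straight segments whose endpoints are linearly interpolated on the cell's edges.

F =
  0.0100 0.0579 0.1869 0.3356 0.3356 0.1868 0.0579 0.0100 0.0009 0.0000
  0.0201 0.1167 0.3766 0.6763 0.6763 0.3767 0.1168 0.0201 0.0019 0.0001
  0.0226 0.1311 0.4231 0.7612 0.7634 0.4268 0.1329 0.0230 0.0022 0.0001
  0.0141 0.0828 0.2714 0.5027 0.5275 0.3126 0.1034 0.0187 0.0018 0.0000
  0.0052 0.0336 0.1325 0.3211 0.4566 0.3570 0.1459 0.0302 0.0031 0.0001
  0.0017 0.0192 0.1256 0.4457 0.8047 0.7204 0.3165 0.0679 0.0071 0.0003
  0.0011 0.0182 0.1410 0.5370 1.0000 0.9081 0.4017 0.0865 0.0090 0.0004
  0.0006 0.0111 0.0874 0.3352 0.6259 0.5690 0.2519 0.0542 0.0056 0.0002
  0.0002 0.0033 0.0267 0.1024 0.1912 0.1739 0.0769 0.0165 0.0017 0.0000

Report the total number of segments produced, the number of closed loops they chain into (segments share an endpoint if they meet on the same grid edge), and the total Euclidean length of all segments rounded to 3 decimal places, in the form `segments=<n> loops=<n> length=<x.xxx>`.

cell (1,2): code 0100 → (1.314,3.000)–(2.000,2.828)
cell (1,3): code 1100 → (1.307,4.000)–(1.314,3.000)
cell (1,4): code 1000 → (2.000,4.179)–(1.307,4.000)
cell (2,2): code 0010 → (2.000,2.828)–(2.225,3.000)
cell (2,3): code 0011 → (2.225,3.000)–(2.256,4.000)
cell (2,4): code 0001 → (2.256,4.000)–(2.000,4.179)
cell (4,3): code 0100 → (4.708,4.000)–(5.000,3.717)
cell (4,4): code 1100 → (4.952,5.000)–(4.708,4.000)
cell (4,5): code 1000 → (5.000,5.043)–(4.952,5.000)
cell (5,3): code 0110 → (5.000,3.717)–(6.000,3.359)
cell (5,5): code 1001 → (6.000,5.405)–(5.000,5.043)
cell (6,3): code 0010 → (6.000,3.359)–(6.794,4.000)
cell (6,4): code 0011 → (6.794,4.000)–(6.605,5.000)
cell (6,5): code 0001 → (6.605,5.000)–(6.000,5.405)
total: 14 segments, chained into 2 closed loop(s), length Σ = 10.412432

segments=14 loops=2 length=10.412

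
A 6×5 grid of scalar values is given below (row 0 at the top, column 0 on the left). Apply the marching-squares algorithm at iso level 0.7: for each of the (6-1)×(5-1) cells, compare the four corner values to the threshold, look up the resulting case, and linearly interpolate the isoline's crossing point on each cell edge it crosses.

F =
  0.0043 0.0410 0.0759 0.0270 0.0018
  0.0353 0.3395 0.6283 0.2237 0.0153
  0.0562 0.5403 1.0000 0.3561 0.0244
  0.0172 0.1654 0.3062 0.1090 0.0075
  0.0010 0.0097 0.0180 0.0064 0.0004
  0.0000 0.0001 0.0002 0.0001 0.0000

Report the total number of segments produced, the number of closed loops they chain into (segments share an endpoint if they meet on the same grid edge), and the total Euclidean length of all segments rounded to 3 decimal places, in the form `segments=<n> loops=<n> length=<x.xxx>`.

cell (1,1): code 0100 → (1.193,2.000)–(2.000,1.347)
cell (1,2): code 1000 → (2.000,2.466)–(1.193,2.000)
cell (2,1): code 0010 → (2.000,1.347)–(2.432,2.000)
cell (2,2): code 0001 → (2.432,2.000)–(2.000,2.466)
total: 4 segments, chained into 1 closed loop(s), length Σ = 3.388354

segments=4 loops=1 length=3.388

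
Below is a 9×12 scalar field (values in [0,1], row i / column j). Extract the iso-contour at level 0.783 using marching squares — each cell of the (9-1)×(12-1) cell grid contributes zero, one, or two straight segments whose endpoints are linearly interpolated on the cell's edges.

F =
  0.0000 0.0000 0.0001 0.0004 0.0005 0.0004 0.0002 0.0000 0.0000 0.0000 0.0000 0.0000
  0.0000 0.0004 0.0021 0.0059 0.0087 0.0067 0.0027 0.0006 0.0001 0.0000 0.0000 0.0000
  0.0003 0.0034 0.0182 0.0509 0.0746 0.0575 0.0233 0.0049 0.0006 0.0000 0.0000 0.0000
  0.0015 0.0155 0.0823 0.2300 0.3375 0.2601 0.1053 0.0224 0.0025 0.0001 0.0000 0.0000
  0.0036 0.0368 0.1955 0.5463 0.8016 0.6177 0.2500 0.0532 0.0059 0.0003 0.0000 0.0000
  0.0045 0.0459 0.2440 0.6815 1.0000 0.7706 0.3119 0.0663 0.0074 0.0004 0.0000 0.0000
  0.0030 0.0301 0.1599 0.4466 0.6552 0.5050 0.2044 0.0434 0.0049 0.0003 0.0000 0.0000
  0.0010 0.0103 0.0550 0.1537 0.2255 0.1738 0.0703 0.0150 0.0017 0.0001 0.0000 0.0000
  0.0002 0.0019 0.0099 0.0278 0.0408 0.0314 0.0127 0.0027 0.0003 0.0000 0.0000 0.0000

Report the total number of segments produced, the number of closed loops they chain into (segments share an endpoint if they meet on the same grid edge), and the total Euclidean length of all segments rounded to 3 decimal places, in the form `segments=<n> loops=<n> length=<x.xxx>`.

cell (3,3): code 0100 → (3.960,4.000)–(4.000,3.927)
cell (3,4): code 1000 → (4.000,4.101)–(3.960,4.000)
cell (4,3): code 0110 → (4.000,3.927)–(5.000,3.319)
cell (4,4): code 1001 → (5.000,4.946)–(4.000,4.101)
cell (5,3): code 0010 → (5.000,3.319)–(5.629,4.000)
cell (5,4): code 0001 → (5.629,4.000)–(5.000,4.946)
total: 6 segments, chained into 1 closed loop(s), length Σ = 4.735280

segments=6 loops=1 length=4.735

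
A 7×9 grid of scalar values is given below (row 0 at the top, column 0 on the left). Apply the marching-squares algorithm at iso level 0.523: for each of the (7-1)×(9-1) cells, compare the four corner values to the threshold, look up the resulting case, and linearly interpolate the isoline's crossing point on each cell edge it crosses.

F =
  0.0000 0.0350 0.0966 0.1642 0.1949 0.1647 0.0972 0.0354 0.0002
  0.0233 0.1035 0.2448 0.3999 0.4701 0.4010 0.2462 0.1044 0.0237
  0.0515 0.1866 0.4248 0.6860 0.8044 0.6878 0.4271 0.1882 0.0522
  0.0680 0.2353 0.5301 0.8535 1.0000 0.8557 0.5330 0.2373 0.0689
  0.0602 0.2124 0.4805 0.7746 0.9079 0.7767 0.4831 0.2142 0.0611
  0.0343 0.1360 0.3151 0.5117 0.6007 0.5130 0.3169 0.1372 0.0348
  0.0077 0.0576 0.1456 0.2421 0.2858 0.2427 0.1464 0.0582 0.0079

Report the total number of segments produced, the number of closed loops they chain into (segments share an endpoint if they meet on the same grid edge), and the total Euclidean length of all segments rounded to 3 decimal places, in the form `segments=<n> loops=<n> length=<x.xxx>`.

segments=18 loops=1 length=12.612

cell (1,2): code 0100 → (1.430,3.000)–(2.000,2.376)
cell (1,3): code 1100 → (1.158,4.000)–(1.430,3.000)
cell (1,4): code 1100 → (1.425,5.000)–(1.158,4.000)
cell (1,5): code 1000 → (2.000,5.632)–(1.425,5.000)
cell (2,1): code 0100 → (2.933,2.000)–(3.000,1.976)
cell (2,2): code 1110 → (2.000,2.376)–(2.933,2.000)
cell (2,5): code 1101 → (2.906,6.000)–(2.000,5.632)
cell (2,6): code 1000 → (3.000,6.034)–(2.906,6.000)
cell (3,1): code 0010 → (3.000,1.976)–(3.143,2.000)
cell (3,2): code 0111 → (3.143,2.000)–(4.000,2.145)
cell (3,5): code 1011 → (4.000,5.864)–(3.200,6.000)
cell (3,6): code 0001 → (3.200,6.000)–(3.000,6.034)
cell (4,2): code 0010 → (4.000,2.145)–(4.957,3.000)
cell (4,3): code 0111 → (4.957,3.000)–(5.000,3.127)
cell (4,4): code 1011 → (5.000,4.886)–(4.962,5.000)
cell (4,5): code 0001 → (4.962,5.000)–(4.000,5.864)
cell (5,3): code 0010 → (5.000,3.127)–(5.247,4.000)
cell (5,4): code 0001 → (5.247,4.000)–(5.000,4.886)
total: 18 segments, chained into 1 closed loop(s), length Σ = 12.611876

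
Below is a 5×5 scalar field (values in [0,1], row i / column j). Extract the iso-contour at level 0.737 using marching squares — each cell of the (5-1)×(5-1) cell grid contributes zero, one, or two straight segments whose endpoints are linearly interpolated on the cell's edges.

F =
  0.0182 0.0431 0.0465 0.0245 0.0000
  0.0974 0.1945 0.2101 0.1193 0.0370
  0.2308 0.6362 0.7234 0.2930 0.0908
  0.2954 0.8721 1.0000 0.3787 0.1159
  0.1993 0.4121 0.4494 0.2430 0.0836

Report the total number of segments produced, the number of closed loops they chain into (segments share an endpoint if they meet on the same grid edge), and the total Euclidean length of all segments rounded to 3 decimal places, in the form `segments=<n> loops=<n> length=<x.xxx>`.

cell (2,0): code 0100 → (2.427,1.000)–(3.000,0.766)
cell (2,1): code 1100 → (2.049,2.000)–(2.427,1.000)
cell (2,2): code 1000 → (3.000,2.423)–(2.049,2.000)
cell (3,0): code 0010 → (3.000,0.766)–(3.294,1.000)
cell (3,1): code 0011 → (3.294,1.000)–(3.478,2.000)
cell (3,2): code 0001 → (3.478,2.000)–(3.000,2.423)
total: 6 segments, chained into 1 closed loop(s), length Σ = 4.759367

segments=6 loops=1 length=4.759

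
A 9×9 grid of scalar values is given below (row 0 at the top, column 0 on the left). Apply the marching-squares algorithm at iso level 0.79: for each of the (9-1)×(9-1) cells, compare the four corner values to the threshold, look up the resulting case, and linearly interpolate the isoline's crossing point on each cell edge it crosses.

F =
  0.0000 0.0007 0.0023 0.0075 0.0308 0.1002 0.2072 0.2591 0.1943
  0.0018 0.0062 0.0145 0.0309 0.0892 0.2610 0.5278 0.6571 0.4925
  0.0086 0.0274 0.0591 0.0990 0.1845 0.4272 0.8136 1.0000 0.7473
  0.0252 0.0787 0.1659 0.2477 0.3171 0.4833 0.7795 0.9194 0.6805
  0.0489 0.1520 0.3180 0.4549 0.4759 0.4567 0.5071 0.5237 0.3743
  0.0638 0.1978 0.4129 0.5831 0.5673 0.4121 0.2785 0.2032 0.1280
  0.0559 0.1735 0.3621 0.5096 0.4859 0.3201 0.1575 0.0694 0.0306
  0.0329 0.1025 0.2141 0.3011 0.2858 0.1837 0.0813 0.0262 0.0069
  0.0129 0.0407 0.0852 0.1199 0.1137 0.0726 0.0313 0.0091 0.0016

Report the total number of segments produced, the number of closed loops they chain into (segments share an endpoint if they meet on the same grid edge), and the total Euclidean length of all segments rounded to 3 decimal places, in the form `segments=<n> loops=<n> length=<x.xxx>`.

segments=8 loops=1 length=5.933

cell (1,5): code 0100 → (1.917,6.000)–(2.000,5.939)
cell (1,6): code 1100 → (1.388,7.000)–(1.917,6.000)
cell (1,7): code 1000 → (2.000,7.831)–(1.388,7.000)
cell (2,5): code 0010 → (2.000,5.939)–(2.692,6.000)
cell (2,6): code 0111 → (2.692,6.000)–(3.000,6.075)
cell (2,7): code 1001 → (3.000,7.542)–(2.000,7.831)
cell (3,6): code 0010 → (3.000,6.075)–(3.327,7.000)
cell (3,7): code 0001 → (3.327,7.000)–(3.000,7.542)
total: 8 segments, chained into 1 closed loop(s), length Σ = 5.933212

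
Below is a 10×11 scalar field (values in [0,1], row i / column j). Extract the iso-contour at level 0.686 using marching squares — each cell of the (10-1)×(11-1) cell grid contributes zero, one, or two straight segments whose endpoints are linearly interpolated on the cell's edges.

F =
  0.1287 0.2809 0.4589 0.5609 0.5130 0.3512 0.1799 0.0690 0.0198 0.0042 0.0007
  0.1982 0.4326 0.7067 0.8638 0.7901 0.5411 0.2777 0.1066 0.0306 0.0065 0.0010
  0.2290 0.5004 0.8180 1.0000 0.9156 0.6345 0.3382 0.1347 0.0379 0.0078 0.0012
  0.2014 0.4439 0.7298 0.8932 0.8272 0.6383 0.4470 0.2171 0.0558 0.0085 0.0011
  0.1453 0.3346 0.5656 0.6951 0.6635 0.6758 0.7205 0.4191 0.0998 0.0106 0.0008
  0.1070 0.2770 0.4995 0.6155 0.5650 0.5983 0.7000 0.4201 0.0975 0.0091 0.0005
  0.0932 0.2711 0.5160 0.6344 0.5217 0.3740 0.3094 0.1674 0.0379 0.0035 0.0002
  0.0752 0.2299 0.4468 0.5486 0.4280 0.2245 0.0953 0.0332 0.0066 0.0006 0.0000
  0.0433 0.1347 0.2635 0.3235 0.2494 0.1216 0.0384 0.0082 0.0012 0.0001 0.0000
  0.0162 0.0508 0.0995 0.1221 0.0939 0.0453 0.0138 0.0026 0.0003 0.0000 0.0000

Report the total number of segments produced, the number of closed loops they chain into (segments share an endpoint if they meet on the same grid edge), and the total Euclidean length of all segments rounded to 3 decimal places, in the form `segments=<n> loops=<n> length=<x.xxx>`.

cell (0,1): code 0100 → (0.916,2.000)–(1.000,1.924)
cell (0,2): code 1100 → (0.413,3.000)–(0.916,2.000)
cell (0,3): code 1100 → (0.624,4.000)–(0.413,3.000)
cell (0,4): code 1000 → (1.000,4.418)–(0.624,4.000)
cell (1,1): code 0110 → (1.000,1.924)–(2.000,1.584)
cell (1,4): code 1001 → (2.000,4.817)–(1.000,4.418)
cell (2,1): code 0110 → (2.000,1.584)–(3.000,1.847)
cell (2,4): code 1001 → (3.000,4.747)–(2.000,4.817)
cell (3,1): code 0010 → (3.000,1.847)–(3.267,2.000)
cell (3,2): code 0111 → (3.267,2.000)–(4.000,2.930)
cell (3,3): code 1011 → (4.000,3.288)–(3.863,4.000)
cell (3,4): code 0001 → (3.863,4.000)–(3.000,4.747)
cell (3,5): code 0100 → (3.874,6.000)–(4.000,5.228)
cell (3,6): code 1000 → (4.000,6.114)–(3.874,6.000)
cell (4,2): code 0010 → (4.000,2.930)–(4.114,3.000)
cell (4,3): code 0001 → (4.114,3.000)–(4.000,3.288)
cell (4,5): code 0110 → (4.000,5.228)–(5.000,5.862)
cell (4,6): code 1001 → (5.000,6.050)–(4.000,6.114)
cell (5,5): code 0010 → (5.000,5.862)–(5.036,6.000)
cell (5,6): code 0001 → (5.036,6.000)–(5.000,6.050)
total: 20 segments, chained into 2 closed loop(s), length Σ = 14.130048

segments=20 loops=2 length=14.130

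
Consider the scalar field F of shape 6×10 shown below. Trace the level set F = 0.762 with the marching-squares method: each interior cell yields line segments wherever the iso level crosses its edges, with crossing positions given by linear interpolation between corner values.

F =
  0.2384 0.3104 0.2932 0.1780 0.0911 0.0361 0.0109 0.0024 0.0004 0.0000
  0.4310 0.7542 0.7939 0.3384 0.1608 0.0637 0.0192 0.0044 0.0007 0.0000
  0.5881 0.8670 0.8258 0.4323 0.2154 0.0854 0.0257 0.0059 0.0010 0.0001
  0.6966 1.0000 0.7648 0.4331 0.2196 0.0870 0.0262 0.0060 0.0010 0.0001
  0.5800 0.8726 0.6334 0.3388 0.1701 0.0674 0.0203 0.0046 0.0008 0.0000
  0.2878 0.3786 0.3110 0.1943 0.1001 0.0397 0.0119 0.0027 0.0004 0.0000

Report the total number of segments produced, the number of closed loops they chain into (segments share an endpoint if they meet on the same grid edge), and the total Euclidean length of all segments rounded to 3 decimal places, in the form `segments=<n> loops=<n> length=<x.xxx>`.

segments=12 loops=1 length=8.381

cell (0,1): code 0100 → (0.936,2.000)–(1.000,1.196)
cell (0,2): code 1000 → (1.000,2.070)–(0.936,2.000)
cell (1,0): code 0100 → (1.069,1.000)–(2.000,0.624)
cell (1,1): code 1110 → (1.000,1.196)–(1.069,1.000)
cell (1,2): code 1001 → (2.000,2.162)–(1.000,2.070)
cell (2,0): code 0110 → (2.000,0.624)–(3.000,0.216)
cell (2,2): code 1001 → (3.000,2.008)–(2.000,2.162)
cell (3,0): code 0110 → (3.000,0.216)–(4.000,0.622)
cell (3,1): code 1011 → (4.000,1.462)–(3.021,2.000)
cell (3,2): code 0001 → (3.021,2.000)–(3.000,2.008)
cell (4,0): code 0010 → (4.000,0.622)–(4.224,1.000)
cell (4,1): code 0001 → (4.224,1.000)–(4.000,1.462)
total: 12 segments, chained into 1 closed loop(s), length Σ = 8.381153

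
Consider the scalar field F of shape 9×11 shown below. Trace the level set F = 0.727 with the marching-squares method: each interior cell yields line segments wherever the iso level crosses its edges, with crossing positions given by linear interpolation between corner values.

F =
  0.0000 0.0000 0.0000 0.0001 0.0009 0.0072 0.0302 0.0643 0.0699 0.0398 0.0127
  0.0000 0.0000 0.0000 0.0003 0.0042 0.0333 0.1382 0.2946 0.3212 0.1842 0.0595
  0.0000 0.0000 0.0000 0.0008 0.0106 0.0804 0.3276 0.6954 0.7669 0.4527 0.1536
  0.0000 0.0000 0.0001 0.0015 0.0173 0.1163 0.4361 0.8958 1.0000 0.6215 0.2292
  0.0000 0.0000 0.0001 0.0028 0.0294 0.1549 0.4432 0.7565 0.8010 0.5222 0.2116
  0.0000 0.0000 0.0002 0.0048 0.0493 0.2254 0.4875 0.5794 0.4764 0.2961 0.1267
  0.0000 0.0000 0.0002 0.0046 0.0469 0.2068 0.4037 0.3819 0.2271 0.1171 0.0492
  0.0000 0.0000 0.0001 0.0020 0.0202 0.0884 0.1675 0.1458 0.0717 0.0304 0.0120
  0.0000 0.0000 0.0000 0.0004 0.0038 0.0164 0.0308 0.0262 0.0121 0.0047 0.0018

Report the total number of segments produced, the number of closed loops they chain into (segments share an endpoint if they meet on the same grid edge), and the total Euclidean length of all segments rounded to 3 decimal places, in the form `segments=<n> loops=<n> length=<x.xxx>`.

cell (1,7): code 0100 → (1.910,8.000)–(2.000,7.442)
cell (1,8): code 1000 → (2.000,8.127)–(1.910,8.000)
cell (2,6): code 0100 → (2.158,7.000)–(3.000,6.633)
cell (2,7): code 1110 → (2.000,7.442)–(2.158,7.000)
cell (2,8): code 1001 → (3.000,8.721)–(2.000,8.127)
cell (3,6): code 0110 → (3.000,6.633)–(4.000,6.906)
cell (3,8): code 1001 → (4.000,8.265)–(3.000,8.721)
cell (4,6): code 0010 → (4.000,6.906)–(4.167,7.000)
cell (4,7): code 0011 → (4.167,7.000)–(4.228,8.000)
cell (4,8): code 0001 → (4.228,8.000)–(4.000,8.265)
total: 10 segments, chained into 1 closed loop(s), length Σ = 6.950641

segments=10 loops=1 length=6.951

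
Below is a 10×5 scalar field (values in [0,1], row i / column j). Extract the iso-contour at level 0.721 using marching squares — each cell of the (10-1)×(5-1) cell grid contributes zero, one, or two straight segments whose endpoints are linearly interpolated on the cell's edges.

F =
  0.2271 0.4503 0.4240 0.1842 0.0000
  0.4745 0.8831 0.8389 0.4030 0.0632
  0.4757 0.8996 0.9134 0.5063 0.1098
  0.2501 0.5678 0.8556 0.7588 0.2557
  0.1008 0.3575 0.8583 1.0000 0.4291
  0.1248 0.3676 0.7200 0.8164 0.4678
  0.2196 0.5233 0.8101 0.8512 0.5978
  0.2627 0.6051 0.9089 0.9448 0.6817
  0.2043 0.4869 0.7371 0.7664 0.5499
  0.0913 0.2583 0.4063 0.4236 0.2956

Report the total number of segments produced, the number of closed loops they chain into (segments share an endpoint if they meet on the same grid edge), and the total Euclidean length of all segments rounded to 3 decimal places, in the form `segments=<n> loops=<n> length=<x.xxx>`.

segments=24 loops=1 length=18.530

cell (0,0): code 0100 → (0.625,1.000)–(1.000,0.603)
cell (0,1): code 1100 → (0.716,2.000)–(0.625,1.000)
cell (0,2): code 1000 → (1.000,2.270)–(0.716,2.000)
cell (1,0): code 0110 → (1.000,0.603)–(2.000,0.579)
cell (1,2): code 1001 → (2.000,2.473)–(1.000,2.270)
cell (2,0): code 0010 → (2.000,0.579)–(2.538,1.000)
cell (2,1): code 0111 → (2.538,1.000)–(3.000,1.532)
cell (2,2): code 1101 → (2.850,3.000)–(2.000,2.473)
cell (2,3): code 1000 → (3.000,3.075)–(2.850,3.000)
cell (3,1): code 0110 → (3.000,1.532)–(4.000,1.726)
cell (3,3): code 1001 → (4.000,3.489)–(3.000,3.075)
cell (4,1): code 0010 → (4.000,1.726)–(4.993,2.000)
cell (4,2): code 0111 → (4.993,2.000)–(5.000,2.010)
cell (4,3): code 1001 → (5.000,3.274)–(4.000,3.489)
cell (5,1): code 0100 → (5.011,2.000)–(6.000,1.689)
cell (5,2): code 1110 → (5.000,2.010)–(5.011,2.000)
cell (5,3): code 1001 → (6.000,3.514)–(5.000,3.274)
cell (6,1): code 0110 → (6.000,1.689)–(7.000,1.382)
cell (6,3): code 1001 → (7.000,3.851)–(6.000,3.514)
cell (7,1): code 0110 → (7.000,1.382)–(8.000,1.936)
cell (7,3): code 1001 → (8.000,3.210)–(7.000,3.851)
cell (8,1): code 0010 → (8.000,1.936)–(8.049,2.000)
cell (8,2): code 0011 → (8.049,2.000)–(8.132,3.000)
cell (8,3): code 0001 → (8.132,3.000)–(8.000,3.210)
total: 24 segments, chained into 1 closed loop(s), length Σ = 18.529855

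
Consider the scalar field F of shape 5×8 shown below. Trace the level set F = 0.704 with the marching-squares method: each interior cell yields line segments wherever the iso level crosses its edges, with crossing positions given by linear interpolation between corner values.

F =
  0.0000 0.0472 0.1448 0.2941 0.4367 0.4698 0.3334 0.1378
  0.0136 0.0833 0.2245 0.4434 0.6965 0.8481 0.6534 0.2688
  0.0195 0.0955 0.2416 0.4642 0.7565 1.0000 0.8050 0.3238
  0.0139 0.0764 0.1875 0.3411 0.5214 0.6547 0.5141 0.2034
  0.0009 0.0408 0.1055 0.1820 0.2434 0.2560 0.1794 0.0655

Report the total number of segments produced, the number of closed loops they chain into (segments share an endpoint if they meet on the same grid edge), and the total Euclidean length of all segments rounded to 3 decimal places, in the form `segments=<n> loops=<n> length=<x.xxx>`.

segments=10 loops=1 length=7.004

cell (0,4): code 0100 → (0.619,5.000)–(1.000,4.049)
cell (0,5): code 1000 → (1.000,5.740)–(0.619,5.000)
cell (1,3): code 0100 → (1.125,4.000)–(2.000,3.820)
cell (1,4): code 1110 → (1.000,4.049)–(1.125,4.000)
cell (1,5): code 1101 → (1.334,6.000)–(1.000,5.740)
cell (1,6): code 1000 → (2.000,6.210)–(1.334,6.000)
cell (2,3): code 0010 → (2.000,3.820)–(2.223,4.000)
cell (2,4): code 0011 → (2.223,4.000)–(2.857,5.000)
cell (2,5): code 0011 → (2.857,5.000)–(2.347,6.000)
cell (2,6): code 0001 → (2.347,6.000)–(2.000,6.210)
total: 10 segments, chained into 1 closed loop(s), length Σ = 7.004441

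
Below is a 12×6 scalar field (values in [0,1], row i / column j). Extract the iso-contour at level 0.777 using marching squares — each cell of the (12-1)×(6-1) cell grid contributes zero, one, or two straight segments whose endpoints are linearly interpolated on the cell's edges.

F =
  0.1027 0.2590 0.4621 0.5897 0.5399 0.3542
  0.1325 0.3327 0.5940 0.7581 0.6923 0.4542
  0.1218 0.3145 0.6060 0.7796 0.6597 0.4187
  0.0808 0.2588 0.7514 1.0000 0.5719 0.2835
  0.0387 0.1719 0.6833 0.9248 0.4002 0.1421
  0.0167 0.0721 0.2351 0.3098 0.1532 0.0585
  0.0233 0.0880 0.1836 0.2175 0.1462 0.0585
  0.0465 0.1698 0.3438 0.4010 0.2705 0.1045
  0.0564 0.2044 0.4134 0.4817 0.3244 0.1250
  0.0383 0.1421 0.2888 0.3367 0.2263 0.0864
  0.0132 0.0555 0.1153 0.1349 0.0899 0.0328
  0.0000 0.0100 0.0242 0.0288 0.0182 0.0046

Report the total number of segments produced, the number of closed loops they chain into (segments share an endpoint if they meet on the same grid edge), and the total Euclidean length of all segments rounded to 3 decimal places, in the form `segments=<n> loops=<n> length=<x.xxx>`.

cell (1,2): code 0100 → (1.879,3.000)–(2.000,2.985)
cell (1,3): code 1000 → (2.000,3.022)–(1.879,3.000)
cell (2,2): code 0110 → (2.000,2.985)–(3.000,2.103)
cell (2,3): code 1001 → (3.000,3.521)–(2.000,3.022)
cell (3,2): code 0110 → (3.000,2.103)–(4.000,2.388)
cell (3,3): code 1001 → (4.000,3.282)–(3.000,3.521)
cell (4,2): code 0010 → (4.000,2.388)–(4.240,3.000)
cell (4,3): code 0001 → (4.240,3.000)–(4.000,3.282)
total: 8 segments, chained into 1 closed loop(s), length Σ = 5.791662

segments=8 loops=1 length=5.792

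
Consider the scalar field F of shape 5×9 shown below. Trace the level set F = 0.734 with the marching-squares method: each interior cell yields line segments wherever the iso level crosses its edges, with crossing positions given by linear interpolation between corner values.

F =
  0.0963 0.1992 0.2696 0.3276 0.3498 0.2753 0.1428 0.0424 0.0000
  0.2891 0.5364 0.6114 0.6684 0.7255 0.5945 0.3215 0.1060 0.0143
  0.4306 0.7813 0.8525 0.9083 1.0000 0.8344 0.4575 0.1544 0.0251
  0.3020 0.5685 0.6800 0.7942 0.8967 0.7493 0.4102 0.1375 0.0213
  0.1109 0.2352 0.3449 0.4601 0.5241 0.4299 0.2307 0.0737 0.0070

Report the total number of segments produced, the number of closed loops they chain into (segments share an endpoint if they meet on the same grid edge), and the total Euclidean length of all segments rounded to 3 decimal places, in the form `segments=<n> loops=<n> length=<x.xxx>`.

segments=14 loops=1 length=10.655

cell (1,0): code 0100 → (1.807,1.000)–(2.000,0.865)
cell (1,1): code 1100 → (1.509,2.000)–(1.807,1.000)
cell (1,2): code 1100 → (1.273,3.000)–(1.509,2.000)
cell (1,3): code 1100 → (1.031,4.000)–(1.273,3.000)
cell (1,4): code 1100 → (1.581,5.000)–(1.031,4.000)
cell (1,5): code 1000 → (2.000,5.266)–(1.581,5.000)
cell (2,0): code 0010 → (2.000,0.865)–(2.222,1.000)
cell (2,1): code 0011 → (2.222,1.000)–(2.687,2.000)
cell (2,2): code 0111 → (2.687,2.000)–(3.000,2.473)
cell (2,5): code 1001 → (3.000,5.045)–(2.000,5.266)
cell (3,2): code 0010 → (3.000,2.473)–(3.180,3.000)
cell (3,3): code 0011 → (3.180,3.000)–(3.437,4.000)
cell (3,4): code 0011 → (3.437,4.000)–(3.048,5.000)
cell (3,5): code 0001 → (3.048,5.000)–(3.000,5.045)
total: 14 segments, chained into 1 closed loop(s), length Σ = 10.655113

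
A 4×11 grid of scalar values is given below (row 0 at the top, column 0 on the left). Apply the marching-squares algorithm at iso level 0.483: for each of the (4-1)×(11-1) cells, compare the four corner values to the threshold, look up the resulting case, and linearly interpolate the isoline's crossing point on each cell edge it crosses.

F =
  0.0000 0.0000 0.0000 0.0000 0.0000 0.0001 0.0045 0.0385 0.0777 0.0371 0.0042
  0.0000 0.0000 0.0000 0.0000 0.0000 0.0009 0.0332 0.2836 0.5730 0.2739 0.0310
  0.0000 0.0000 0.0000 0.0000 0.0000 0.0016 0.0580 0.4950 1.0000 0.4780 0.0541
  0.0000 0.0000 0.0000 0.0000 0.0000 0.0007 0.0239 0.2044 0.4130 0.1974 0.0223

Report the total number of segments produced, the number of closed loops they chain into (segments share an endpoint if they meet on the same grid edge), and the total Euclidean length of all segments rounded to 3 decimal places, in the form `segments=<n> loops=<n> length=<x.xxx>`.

cell (0,7): code 0100 → (0.818,8.000)–(1.000,7.689)
cell (0,8): code 1000 → (1.000,8.301)–(0.818,8.000)
cell (1,6): code 0100 → (1.943,7.000)–(2.000,6.973)
cell (1,7): code 1110 → (1.000,7.689)–(1.943,7.000)
cell (1,8): code 1001 → (2.000,8.990)–(1.000,8.301)
cell (2,6): code 0010 → (2.000,6.973)–(2.041,7.000)
cell (2,7): code 0011 → (2.041,7.000)–(2.881,8.000)
cell (2,8): code 0001 → (2.881,8.000)–(2.000,8.990)
total: 8 segments, chained into 1 closed loop(s), length Σ = 5.838130

segments=8 loops=1 length=5.838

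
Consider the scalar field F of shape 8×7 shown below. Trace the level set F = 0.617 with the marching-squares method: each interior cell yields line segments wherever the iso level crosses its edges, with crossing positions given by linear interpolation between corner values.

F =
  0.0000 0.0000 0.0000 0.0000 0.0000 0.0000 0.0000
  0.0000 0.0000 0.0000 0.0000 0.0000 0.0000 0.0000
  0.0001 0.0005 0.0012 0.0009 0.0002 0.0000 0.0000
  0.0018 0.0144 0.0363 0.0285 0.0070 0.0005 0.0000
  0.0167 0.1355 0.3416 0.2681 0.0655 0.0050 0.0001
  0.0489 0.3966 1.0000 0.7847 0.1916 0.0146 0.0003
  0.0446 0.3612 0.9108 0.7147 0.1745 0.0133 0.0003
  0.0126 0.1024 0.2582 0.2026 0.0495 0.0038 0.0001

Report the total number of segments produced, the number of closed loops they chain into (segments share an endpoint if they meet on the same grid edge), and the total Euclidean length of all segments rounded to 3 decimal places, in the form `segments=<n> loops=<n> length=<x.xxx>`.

cell (4,1): code 0100 → (4.418,2.000)–(5.000,1.365)
cell (4,2): code 1100 → (4.675,3.000)–(4.418,2.000)
cell (4,3): code 1000 → (5.000,3.283)–(4.675,3.000)
cell (5,1): code 0110 → (5.000,1.365)–(6.000,1.465)
cell (5,3): code 1001 → (6.000,3.181)–(5.000,3.283)
cell (6,1): code 0010 → (6.000,1.465)–(6.450,2.000)
cell (6,2): code 0011 → (6.450,2.000)–(6.191,3.000)
cell (6,3): code 0001 → (6.191,3.000)–(6.000,3.181)
total: 8 segments, chained into 1 closed loop(s), length Σ = 6.329048

segments=8 loops=1 length=6.329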